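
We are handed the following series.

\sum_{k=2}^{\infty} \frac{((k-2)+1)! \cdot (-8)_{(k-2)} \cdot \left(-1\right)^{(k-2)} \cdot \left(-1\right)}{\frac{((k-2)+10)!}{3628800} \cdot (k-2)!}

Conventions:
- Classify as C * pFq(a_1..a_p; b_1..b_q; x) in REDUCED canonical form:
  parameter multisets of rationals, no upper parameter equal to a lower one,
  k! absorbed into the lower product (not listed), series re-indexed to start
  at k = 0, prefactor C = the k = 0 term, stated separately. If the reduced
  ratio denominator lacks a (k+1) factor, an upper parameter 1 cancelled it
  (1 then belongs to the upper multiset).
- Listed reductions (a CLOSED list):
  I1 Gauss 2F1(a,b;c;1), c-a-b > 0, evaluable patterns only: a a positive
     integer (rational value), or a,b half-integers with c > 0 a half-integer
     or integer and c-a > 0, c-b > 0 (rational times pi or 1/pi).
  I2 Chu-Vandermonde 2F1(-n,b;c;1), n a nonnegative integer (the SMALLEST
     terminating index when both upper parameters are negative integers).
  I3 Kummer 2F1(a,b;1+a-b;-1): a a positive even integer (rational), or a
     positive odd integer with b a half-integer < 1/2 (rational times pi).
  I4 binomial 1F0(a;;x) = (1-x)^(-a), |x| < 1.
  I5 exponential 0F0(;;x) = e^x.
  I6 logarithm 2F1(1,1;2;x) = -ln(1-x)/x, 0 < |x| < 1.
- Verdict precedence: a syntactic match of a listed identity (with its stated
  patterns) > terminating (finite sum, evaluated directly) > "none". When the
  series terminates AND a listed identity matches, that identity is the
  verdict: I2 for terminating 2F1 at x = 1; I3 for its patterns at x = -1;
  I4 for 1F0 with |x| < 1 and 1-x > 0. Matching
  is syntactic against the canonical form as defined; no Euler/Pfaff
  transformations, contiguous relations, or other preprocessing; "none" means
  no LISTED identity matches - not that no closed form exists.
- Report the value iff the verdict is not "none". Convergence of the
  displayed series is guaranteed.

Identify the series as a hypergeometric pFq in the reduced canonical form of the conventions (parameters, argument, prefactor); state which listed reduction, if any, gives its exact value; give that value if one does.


Classification (C = -1): 2F1 with upper {-8, 2}, lower {11}, argument x = -1. Verdict at x = -1: Kummer's theorem (I3) matches (x = -1; c = 11 equals 1+a-b for upper {-8, 2}: listed pattern). Its exact value is -5.

Structural cue: t_0 = -1 here, and the factorial ratio (C = -1) (k+a-1)!/(a-1)! is a rising factorial (a)_k.
Adjacent-term ratio: r(k) = -1 * (k-8) (k+2) / [(k+11) (k+1)] - poly over poly, x = -1 from leading terms; C = -1 at k = 0.


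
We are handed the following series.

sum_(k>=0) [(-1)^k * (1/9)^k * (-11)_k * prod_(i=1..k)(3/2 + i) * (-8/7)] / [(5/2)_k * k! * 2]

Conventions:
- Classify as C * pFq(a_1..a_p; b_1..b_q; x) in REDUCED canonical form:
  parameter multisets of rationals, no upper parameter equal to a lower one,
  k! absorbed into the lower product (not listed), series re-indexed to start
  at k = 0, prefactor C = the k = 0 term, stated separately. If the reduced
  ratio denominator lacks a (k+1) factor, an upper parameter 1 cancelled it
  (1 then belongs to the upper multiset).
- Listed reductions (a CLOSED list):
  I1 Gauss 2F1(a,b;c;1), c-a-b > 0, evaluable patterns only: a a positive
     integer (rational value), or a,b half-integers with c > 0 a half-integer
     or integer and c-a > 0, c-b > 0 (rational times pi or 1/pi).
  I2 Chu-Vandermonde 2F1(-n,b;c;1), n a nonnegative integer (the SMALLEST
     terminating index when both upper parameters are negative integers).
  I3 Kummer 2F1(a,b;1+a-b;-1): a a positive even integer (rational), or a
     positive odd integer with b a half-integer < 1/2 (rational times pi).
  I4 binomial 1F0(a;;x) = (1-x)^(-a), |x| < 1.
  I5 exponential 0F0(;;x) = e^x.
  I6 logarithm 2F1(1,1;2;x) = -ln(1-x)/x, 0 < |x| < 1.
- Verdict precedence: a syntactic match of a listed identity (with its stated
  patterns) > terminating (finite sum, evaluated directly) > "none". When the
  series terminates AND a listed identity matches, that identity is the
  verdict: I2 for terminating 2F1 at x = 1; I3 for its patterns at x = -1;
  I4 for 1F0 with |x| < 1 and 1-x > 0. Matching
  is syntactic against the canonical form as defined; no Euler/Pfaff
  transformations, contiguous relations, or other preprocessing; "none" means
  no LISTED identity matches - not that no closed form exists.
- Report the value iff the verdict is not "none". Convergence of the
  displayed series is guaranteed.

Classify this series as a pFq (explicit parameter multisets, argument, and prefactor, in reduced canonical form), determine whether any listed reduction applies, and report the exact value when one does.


Canonical form: C = -4/7 times 1F0 with upper {-11}, lower {-}, x = -1/9. Verdict: the I4 binomial reduction fires (the 1F0 binomial series: exponent 11, x = -1/9). Sum: -400000000000/219667417263.

First insight: t_0 being -4/7, the running product (prefactor -4/7) telescopes to a rising factorial.
Consecutive-term ratio: r(k) = (-1/9) * (k-11) / [(k+1)] ; factor over Q: parameters, x = (-1/9), and C = -4/7.


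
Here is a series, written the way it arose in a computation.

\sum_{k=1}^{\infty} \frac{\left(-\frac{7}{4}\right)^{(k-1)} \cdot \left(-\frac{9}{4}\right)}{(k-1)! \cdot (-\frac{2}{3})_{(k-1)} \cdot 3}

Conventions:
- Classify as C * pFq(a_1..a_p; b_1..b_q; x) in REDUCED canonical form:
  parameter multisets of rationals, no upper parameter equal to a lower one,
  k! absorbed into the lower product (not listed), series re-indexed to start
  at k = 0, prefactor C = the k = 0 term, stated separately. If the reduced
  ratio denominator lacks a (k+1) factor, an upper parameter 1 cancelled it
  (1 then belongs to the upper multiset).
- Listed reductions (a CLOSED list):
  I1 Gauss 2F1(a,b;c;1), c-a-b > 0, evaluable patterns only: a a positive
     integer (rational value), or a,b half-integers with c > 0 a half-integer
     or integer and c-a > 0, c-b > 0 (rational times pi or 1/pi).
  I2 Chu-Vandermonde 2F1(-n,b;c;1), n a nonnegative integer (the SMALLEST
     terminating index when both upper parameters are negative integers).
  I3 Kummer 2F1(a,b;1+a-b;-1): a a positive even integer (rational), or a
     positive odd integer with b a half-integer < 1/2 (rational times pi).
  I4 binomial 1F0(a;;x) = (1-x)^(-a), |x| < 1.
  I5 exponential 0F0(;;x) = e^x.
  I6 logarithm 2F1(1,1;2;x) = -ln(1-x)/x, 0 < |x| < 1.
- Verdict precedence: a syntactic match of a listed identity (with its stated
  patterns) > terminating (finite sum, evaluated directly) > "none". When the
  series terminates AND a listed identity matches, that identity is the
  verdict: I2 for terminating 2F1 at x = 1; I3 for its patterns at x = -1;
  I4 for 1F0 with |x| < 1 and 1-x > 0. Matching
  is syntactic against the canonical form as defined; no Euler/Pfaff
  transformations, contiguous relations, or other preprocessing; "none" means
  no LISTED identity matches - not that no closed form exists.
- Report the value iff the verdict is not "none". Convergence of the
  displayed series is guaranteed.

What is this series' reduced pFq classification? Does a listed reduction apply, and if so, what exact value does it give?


Key observation: t_0 = -\frac{3}{4} here, and the constant factors (C = -3/4) combine into one prefactor.
Adjacent-term ratio: r(k) = -\frac{7}{4} * 1 / [(k-\frac{2}{3}) (k+1)] - rational in k. x = -\frac{7}{4}; t_0 = -\frac{3}{4}; negate the roots.

Classification (C = -\frac{3}{4}): 0F1 with upper {-}, lower {-\frac{2}{3}}, argument x = -\frac{7}{4}. Verdict: none (x = -\frac{7}{4}): each listed identity misses the multisets {-} ; {-\frac{2}{3}}.


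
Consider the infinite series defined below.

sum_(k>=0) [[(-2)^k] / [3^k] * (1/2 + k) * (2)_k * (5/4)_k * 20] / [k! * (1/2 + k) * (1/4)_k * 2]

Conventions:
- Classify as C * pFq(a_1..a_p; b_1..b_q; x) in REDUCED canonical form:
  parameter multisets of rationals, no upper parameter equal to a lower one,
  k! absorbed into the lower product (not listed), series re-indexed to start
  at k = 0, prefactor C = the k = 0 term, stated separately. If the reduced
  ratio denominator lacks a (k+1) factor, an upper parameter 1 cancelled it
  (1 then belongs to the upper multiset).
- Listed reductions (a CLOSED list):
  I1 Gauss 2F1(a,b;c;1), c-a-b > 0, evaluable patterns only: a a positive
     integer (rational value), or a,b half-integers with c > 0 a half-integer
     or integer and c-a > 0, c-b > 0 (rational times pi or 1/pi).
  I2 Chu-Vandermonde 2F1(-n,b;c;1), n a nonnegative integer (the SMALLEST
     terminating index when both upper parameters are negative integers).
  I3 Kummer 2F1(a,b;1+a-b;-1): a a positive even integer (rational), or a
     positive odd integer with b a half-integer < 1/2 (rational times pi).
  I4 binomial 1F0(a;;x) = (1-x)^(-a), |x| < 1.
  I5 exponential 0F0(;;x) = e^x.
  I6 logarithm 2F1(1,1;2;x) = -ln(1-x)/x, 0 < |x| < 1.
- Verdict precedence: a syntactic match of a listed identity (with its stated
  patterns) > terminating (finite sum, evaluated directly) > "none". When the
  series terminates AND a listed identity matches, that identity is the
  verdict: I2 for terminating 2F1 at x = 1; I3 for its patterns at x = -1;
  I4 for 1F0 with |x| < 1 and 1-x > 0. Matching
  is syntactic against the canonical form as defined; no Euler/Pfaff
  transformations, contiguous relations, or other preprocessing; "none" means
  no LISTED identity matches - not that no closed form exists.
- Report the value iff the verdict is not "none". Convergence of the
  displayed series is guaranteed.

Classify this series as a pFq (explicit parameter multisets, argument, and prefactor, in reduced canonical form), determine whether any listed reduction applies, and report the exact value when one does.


Canonical form: C = 10 times 2F1 with upper {5/4, 2}, lower {1/4}, x = -2/3. Verdict: none (x = -2/3): each listed identity misses the multisets {5/4, 2} ; {1/4}.

Structural cue: t_0 = 10 here, and the constant factors (prefactor 10) combine into one prefactor.
Adjacent-term ratio: r(k) = (-2/3) * (k+5/4) (k+2) / [(k+1/4) (k+1)] - rational in k. x = (-2/3); t_0 = 10; negate the roots.


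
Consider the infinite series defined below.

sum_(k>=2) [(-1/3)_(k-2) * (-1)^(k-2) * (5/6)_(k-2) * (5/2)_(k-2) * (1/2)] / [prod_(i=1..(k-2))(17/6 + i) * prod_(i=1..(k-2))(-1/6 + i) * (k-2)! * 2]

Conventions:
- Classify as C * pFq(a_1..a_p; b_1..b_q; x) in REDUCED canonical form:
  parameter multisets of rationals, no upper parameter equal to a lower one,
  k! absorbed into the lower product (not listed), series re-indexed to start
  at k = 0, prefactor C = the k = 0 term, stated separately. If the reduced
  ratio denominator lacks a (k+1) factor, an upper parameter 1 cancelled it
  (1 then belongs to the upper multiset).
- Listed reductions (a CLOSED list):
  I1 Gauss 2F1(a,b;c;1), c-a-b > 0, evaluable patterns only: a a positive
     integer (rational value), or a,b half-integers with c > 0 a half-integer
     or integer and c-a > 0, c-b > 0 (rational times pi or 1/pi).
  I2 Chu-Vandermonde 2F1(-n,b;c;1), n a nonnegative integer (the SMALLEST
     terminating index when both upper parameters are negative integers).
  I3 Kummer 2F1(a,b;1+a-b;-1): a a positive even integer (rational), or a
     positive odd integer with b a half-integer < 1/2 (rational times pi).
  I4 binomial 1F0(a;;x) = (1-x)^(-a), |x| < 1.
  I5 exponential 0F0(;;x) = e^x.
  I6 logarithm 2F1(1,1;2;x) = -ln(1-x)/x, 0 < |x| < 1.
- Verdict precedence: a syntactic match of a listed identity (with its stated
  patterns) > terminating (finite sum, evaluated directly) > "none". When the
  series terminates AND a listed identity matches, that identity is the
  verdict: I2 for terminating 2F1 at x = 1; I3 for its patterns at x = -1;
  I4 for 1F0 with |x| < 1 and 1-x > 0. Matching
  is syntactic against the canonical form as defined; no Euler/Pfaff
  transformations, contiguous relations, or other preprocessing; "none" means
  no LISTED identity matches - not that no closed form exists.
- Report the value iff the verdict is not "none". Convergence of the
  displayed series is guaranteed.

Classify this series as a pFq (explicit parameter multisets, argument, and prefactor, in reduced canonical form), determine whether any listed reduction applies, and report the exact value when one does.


First insight: with t_0 = 1/4, the lower running product (prefactor 1/4) is a rising factorial.
Ratio: r(k) = (-1) * (k-1/3) (k+5/2) / [(k+23/6) (k+1)] - poly over poly, x = (-1) from leading terms; C = 1/4 at k = 0.

Classification (C = 1/4): 2F1 with upper {-1/3, 5/2}, lower {23/6}, argument x = -1. Verdict: none - at argument -1 the multisets {-1/3, 5/2} ; {23/6} match no listed identity.


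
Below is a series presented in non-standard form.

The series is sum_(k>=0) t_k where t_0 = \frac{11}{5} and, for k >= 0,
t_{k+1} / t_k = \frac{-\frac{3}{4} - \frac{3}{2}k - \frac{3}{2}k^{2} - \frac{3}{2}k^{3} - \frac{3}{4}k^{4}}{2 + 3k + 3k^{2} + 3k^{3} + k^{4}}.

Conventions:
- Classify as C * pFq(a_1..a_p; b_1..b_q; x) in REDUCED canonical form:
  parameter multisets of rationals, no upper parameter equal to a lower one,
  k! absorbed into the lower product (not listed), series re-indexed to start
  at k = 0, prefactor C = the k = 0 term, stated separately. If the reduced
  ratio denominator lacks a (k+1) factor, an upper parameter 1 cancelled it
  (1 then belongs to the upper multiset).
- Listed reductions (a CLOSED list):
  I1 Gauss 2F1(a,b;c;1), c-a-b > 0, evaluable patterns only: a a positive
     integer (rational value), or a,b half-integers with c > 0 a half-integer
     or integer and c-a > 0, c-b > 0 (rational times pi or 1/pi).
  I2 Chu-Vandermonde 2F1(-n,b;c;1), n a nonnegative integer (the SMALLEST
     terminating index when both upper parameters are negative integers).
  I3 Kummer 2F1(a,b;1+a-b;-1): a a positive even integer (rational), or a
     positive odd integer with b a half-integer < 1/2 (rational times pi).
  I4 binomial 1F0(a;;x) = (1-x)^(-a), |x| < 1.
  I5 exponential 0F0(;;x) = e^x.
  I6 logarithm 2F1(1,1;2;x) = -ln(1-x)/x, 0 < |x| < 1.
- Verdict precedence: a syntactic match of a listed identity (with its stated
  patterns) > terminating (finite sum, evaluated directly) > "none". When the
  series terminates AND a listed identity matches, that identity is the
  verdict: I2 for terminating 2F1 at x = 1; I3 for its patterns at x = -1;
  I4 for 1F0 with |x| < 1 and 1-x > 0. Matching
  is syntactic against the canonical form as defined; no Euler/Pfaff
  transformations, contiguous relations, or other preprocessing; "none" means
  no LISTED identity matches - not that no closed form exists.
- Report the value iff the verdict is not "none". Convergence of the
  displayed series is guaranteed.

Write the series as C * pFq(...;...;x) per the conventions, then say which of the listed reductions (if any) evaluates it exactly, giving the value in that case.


Classification (C = \frac{11}{5}): 2F1 with upper {1, 1}, lower {2}, argument x = -\frac{3}{4}. Verdict: logarithm (I6) fires (the logarithm: parameters (1,1;2), x = -\frac{3}{4}). Hence: \frac{44}{15} \cdot \ln\left(\frac{7}{4}\right).

Key observation: with t_0 = \frac{11}{5}, the expanded ratio factors over Q; C = 11/5, roots give parameters.
Adjacent-term ratio: r(k) = -\frac{3}{4} * (k+1) (k+1) / [(k+2) (k+1)] - poly over poly, x = -\frac{3}{4} from leading terms; C = \frac{11}{5} at k = 0.


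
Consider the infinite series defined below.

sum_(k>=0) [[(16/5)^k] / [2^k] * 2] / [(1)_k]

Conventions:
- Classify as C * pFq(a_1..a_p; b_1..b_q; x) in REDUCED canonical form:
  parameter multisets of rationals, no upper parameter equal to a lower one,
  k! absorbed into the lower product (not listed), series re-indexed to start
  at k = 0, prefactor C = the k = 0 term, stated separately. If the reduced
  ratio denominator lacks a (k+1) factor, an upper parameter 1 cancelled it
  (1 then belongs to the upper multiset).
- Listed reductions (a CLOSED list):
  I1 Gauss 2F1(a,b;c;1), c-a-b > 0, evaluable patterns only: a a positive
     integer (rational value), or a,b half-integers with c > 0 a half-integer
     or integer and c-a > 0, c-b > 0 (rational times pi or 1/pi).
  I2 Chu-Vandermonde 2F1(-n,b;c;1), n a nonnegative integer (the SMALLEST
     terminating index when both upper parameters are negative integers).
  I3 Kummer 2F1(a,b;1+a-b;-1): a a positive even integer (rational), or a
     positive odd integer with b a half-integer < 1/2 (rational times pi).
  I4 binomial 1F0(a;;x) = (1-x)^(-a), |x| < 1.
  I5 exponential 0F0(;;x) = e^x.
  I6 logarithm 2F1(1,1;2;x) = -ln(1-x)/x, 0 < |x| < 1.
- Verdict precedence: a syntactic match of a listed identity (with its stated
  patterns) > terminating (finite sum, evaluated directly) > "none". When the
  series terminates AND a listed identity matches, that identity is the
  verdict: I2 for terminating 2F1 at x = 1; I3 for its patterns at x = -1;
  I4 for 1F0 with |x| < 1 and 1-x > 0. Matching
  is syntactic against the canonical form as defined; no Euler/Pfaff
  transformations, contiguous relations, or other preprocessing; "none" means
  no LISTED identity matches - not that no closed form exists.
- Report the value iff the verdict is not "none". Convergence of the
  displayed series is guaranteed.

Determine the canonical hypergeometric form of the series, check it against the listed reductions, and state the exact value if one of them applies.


This is 2 * 0F0(-; -; 8/5) in reduced canonical form. Verdict at x = 8/5: exponential (I5) matches (the 0F0 exponential series at x = 8/5). Exact value: 2 * e^(8/5).

The tell: t_0 = 2 here, and the two k-th powers (C = 2, x = 8/5) combine into one argument.
Term ratio: r(k) = (8/5) * 1 / [(k+1)] - rational in k, leading ratio (8/5); with t_0 = 2, classification follows.


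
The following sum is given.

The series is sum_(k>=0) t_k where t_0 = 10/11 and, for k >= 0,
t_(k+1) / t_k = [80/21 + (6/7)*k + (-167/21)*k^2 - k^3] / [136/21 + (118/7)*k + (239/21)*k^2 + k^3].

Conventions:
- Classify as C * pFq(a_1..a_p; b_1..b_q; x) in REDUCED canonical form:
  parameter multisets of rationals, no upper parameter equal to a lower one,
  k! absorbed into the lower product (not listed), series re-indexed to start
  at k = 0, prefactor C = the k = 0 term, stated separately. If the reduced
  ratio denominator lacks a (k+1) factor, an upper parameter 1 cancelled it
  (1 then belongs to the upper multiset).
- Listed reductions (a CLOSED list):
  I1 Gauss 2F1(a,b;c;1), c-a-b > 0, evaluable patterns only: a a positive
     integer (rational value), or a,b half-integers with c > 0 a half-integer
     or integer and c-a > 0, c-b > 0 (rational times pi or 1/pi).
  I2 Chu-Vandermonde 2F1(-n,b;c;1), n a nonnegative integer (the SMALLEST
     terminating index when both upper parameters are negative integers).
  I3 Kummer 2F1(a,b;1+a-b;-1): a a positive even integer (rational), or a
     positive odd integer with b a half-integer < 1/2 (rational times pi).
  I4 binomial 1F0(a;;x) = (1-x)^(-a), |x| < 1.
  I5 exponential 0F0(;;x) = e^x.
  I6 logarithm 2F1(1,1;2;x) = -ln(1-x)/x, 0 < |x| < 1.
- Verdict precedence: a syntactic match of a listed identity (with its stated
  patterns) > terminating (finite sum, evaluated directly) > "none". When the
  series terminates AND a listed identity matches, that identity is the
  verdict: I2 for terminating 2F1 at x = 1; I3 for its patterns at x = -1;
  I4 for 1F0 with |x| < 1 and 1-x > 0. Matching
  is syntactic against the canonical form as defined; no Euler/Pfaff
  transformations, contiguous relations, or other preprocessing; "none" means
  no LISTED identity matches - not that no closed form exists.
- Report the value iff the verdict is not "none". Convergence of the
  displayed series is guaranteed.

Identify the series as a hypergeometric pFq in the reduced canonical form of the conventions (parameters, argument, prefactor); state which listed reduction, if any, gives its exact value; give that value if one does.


x = -1 here; the reduced form reads 2F1, upper {-5/7, 8}, lower {68/7}, C = 10/11. Verdict at x = -1: Kummer's theorem (I3) matches (x = -1; c = 68/7 equals 1+a-b for upper {-5/7, 8}: listed pattern). Sum: 258030/184877.

The tell: with t_0 = 10/11, the expanded ratio factors over Q; prefactor 10/11, roots give parameters.
Consecutive-term ratio: r(k) = (-1) * (k-5/7) (k+8) / [(k+68/7) (k+1)] - rational in k. x = (-1); t_0 = 10/11; negate the roots.


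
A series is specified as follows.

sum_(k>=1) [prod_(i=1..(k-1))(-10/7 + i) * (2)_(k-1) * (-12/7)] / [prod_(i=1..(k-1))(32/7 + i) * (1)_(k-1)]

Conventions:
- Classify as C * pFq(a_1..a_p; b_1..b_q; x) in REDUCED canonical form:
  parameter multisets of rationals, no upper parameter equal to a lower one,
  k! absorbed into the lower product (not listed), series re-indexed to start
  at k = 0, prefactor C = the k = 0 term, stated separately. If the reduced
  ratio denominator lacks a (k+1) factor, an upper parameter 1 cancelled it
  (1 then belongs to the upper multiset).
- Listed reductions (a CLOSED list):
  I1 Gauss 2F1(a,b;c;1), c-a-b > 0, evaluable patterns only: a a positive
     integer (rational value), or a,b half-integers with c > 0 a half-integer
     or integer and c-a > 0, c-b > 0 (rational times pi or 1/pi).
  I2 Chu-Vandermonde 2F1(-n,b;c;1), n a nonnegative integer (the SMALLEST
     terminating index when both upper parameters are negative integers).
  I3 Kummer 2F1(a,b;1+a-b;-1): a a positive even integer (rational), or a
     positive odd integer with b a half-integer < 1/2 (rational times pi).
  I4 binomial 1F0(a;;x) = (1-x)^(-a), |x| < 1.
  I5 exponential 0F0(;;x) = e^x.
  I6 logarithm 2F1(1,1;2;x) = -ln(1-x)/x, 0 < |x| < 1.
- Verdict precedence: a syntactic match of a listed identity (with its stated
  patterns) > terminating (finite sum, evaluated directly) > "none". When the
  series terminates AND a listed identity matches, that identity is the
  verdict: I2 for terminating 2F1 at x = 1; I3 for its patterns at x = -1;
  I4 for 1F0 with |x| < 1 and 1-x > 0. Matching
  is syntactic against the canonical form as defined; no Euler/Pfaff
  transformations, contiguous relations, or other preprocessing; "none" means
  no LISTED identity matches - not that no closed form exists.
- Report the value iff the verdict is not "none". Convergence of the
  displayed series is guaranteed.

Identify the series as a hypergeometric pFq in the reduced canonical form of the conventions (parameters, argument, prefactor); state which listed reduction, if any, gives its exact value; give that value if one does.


At argument 1: a 2F1 with upper {-3/7, 2}, lower {39/7}, scaled by C = -12/7. Verdict: Gauss's theorem (I1) fires (x = 1: the Gamma ratio telescopes since c-a-b = 4 > 0 and a = 2 in Z>0). Exact value: -480/343.

First insight: with t_0 = -12/7, the lower running product (C = -12/7, x = 1) is a rising factorial.
Adjacent-term ratio: r(k) = 1 * (k-3/7) (k+2) / [(k+39/7) (k+1)] - rational; roots negated = parameters, x = 1, C = -12/7.


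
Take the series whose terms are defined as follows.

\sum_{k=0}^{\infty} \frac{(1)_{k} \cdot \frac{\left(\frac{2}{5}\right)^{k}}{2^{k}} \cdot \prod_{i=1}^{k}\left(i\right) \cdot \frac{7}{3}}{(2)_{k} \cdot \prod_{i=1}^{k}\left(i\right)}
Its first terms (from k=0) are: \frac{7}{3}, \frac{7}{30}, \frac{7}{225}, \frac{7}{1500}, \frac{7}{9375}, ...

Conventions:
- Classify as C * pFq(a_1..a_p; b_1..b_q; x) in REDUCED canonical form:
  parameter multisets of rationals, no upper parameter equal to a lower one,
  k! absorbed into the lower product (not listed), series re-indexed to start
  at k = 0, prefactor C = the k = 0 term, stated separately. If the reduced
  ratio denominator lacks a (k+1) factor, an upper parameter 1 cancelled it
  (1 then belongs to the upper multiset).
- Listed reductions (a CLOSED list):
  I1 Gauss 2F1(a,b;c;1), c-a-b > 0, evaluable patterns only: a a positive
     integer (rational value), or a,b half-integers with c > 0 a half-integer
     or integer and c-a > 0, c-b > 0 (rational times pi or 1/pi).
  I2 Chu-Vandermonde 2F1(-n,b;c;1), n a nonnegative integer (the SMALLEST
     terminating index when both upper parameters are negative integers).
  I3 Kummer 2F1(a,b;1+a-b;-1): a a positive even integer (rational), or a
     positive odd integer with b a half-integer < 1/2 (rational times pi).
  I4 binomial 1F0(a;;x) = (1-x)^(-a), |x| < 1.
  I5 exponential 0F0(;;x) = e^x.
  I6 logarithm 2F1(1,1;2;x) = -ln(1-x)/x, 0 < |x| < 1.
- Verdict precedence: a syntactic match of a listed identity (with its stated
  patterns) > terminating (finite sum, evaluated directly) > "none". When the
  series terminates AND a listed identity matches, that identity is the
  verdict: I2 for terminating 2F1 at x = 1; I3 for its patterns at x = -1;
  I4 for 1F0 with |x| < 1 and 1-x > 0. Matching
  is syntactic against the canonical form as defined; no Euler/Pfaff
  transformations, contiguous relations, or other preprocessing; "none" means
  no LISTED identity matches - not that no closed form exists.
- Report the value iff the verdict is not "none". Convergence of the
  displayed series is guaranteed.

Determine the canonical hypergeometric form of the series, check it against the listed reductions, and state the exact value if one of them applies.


With C = \frac{7}{3}: the canonical form is 2F1(1, 1; 2; \frac{1}{5}). Verdict: the I6 logarithm reduction applies (the logarithm: parameters (1,1;2), x = \frac{1}{5}). Sum: \left(-\frac{35}{3}\right) \cdot \ln\left(\frac{4}{5}\right).

Key observation: t_0 being \frac{7}{3}, the running product (C = 7/3, x = 1/5) telescopes to a rising factorial.
Term ratio: r(k) = \frac{1}{5} * (k+1) (k+1) / [(k+2) (k+1)] - rational; roots negated = parameters, x = \frac{1}{5}, C = \frac{7}{3}.


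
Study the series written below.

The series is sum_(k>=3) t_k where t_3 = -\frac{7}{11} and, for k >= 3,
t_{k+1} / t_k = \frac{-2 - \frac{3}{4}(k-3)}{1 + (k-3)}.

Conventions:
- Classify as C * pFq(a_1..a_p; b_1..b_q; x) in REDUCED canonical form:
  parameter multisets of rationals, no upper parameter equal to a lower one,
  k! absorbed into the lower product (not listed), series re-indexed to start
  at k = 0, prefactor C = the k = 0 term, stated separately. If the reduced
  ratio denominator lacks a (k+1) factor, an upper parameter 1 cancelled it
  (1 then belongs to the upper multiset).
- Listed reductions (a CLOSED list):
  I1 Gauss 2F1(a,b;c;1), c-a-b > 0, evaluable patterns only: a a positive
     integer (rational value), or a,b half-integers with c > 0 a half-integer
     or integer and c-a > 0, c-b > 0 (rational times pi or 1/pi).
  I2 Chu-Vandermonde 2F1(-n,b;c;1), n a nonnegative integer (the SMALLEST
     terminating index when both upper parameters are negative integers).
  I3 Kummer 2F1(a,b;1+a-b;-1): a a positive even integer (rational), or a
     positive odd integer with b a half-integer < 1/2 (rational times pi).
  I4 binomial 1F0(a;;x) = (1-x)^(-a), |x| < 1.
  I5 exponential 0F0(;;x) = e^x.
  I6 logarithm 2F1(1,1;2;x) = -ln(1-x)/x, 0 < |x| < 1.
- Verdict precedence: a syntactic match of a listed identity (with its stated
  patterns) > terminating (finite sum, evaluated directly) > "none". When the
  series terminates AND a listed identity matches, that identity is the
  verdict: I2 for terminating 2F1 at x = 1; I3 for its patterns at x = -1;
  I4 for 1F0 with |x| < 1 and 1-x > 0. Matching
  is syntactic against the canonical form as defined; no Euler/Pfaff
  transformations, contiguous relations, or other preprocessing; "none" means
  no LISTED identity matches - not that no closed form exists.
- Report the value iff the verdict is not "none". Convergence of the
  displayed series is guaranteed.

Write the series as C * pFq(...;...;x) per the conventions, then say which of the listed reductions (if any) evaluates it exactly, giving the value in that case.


First insight: t_0 being -\frac{7}{11}, factor the ratio over Q (prefactor -7/11): negated roots = parameters.
Step ratio: r(k) = -\frac{3}{4} * (k+\frac{8}{3}) / [(k+1)] - rational in k, leading ratio -\frac{3}{4}; with t_0 = -\frac{7}{11}, classification follows.

With C = -\frac{7}{11}: the canonical form is 1F0(\frac{8}{3}; -; -\frac{3}{4}). Verdict: binomial (I4) matches (the 1F0 binomial series: exponent -8/3, x = -\frac{3}{4}). Exact value: \left(-\frac{7}{11}\right) \cdot \left(\frac{7}{4}\right)^{-\frac{8}{3}}.


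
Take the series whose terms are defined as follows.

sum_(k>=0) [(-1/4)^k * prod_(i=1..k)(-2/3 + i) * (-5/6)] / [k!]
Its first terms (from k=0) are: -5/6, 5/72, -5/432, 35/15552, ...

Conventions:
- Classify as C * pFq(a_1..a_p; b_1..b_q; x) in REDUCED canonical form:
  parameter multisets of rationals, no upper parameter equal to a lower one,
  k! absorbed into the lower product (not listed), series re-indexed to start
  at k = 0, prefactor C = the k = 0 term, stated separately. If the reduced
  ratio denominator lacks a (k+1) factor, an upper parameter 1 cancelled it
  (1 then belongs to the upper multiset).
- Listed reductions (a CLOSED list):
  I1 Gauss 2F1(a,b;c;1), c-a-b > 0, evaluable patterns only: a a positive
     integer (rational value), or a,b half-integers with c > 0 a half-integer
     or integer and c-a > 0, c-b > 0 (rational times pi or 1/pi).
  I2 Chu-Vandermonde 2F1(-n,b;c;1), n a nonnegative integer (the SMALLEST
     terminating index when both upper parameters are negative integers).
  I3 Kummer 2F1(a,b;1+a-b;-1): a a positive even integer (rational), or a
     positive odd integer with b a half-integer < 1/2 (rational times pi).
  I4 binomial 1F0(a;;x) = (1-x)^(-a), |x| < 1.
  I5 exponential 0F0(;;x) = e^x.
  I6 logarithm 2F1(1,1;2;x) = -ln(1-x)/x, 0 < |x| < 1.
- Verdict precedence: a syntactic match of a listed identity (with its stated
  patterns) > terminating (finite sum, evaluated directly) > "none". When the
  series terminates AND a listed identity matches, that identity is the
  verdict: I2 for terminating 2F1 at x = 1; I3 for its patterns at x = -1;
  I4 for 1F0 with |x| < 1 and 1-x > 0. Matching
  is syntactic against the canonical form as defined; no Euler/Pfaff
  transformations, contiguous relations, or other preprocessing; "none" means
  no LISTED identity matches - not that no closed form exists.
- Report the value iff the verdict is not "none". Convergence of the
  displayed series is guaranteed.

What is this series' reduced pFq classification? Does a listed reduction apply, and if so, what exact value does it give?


Prefactor -5/6, argument -1/4: 1F0 with upper {1/3} over lower {-}. Verdict at x = -1/4: the I4 binomial reduction matches (the 1F0 binomial series: exponent -1/3, x = -1/4). Sum: (-5/6) * (5/4)^(-1/3).

Key step: x = (-1/4) and the running product (C = -5/6, x = -1/4) telescopes to a rising factorial.
Adjacent-term ratio: r(k) = (-1/4) * (k+1/3) / [(k+1)] - rational in k. x = (-1/4); t_0 = -5/6; negate the roots.


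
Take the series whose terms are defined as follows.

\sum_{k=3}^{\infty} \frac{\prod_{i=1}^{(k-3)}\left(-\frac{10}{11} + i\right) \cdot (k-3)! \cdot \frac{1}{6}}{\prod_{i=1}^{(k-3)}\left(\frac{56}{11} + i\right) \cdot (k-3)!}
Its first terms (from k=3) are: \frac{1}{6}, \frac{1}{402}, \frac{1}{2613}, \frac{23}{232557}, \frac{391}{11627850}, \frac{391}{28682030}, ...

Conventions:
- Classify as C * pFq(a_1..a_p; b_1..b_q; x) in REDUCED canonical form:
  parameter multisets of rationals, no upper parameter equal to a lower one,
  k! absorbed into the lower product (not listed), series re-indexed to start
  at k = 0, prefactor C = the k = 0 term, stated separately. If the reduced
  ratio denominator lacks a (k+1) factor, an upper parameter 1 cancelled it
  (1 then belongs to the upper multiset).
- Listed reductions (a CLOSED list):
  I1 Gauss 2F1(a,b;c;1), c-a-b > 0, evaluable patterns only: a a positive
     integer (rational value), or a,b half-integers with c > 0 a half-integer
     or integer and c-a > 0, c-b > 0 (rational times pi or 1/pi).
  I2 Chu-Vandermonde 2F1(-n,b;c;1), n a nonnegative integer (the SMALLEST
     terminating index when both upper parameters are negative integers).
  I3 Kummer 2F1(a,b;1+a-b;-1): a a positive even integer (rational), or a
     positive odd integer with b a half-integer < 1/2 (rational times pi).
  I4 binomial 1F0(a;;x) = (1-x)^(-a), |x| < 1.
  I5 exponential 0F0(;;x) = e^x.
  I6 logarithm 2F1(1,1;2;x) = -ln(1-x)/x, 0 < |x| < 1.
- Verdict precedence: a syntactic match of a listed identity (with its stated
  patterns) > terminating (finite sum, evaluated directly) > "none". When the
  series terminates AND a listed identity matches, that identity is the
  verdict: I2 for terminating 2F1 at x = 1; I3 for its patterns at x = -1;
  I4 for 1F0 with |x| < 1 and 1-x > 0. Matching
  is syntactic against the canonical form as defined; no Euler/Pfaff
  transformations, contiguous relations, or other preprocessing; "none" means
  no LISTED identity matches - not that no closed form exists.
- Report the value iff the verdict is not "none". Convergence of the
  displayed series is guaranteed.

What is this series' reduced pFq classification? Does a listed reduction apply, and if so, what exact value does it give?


The series (x = 1) is 2F1: upper {\frac{1}{11}, 1}, lower {\frac{67}{11}}, prefactor \frac{1}{6}. Verdict: the Gauss summation I1 applies (x = 1: the Gamma ratio telescopes since c-a-b = 5 > 0 and a = 1 in Z>0). Its exact value is \frac{28}{165}.

Key step: with t_0 = \frac{1}{6}, the running product (C = 1/6) telescopes to a rising factorial.
Term ratio: r(k) = 1 * (k+\frac{1}{11}) (k+1) / [(k+\frac{67}{11}) (k+1)] - rational in k, leading ratio 1; with t_0 = \frac{1}{6}, classification follows.


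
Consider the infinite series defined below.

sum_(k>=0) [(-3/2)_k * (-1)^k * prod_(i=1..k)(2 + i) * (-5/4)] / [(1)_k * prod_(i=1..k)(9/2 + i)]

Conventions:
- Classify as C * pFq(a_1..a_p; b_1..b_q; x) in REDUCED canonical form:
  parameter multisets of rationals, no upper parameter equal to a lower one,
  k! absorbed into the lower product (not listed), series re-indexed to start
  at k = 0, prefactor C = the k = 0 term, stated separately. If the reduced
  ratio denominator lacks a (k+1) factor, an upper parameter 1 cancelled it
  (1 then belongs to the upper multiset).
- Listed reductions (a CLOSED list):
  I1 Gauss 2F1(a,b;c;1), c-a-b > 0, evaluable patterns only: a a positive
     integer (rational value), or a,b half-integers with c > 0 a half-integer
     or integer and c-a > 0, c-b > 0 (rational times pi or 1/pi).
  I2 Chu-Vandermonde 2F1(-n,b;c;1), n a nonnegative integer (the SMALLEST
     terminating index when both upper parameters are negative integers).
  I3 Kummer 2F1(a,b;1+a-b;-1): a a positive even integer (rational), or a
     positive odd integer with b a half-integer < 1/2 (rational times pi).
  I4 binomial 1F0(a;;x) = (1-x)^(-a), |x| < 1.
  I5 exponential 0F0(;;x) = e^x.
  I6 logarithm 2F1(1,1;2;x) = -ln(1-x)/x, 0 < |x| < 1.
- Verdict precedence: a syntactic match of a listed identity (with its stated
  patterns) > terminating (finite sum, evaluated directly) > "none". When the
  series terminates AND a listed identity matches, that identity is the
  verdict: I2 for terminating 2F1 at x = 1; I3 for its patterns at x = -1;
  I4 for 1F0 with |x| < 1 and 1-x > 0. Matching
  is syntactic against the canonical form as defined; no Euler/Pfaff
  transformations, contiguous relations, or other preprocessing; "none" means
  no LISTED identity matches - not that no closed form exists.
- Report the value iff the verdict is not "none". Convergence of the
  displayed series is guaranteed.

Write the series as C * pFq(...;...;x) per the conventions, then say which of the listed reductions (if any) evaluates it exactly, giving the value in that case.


Key observation: t_0 = -5/4 here, and (1)_k (prefactor -5/4) is k! itself.
Adjacent-term ratio: r(k) = (-1) * (k-3/2) (k+3) / [(k+11/2) (k+1)] - poly over poly, x = (-1) from leading terms; C = -5/4 at k = 0.

Classification (C = -5/4): 2F1 with upper {-3/2, 3}, lower {11/2}, argument x = -1. Verdict: Kummer (I3) fires (x = -1; c = 11/2 equals 1+a-b for upper {-3/2, 3}: listed pattern). Exact value: (-1575/2048) * pi.


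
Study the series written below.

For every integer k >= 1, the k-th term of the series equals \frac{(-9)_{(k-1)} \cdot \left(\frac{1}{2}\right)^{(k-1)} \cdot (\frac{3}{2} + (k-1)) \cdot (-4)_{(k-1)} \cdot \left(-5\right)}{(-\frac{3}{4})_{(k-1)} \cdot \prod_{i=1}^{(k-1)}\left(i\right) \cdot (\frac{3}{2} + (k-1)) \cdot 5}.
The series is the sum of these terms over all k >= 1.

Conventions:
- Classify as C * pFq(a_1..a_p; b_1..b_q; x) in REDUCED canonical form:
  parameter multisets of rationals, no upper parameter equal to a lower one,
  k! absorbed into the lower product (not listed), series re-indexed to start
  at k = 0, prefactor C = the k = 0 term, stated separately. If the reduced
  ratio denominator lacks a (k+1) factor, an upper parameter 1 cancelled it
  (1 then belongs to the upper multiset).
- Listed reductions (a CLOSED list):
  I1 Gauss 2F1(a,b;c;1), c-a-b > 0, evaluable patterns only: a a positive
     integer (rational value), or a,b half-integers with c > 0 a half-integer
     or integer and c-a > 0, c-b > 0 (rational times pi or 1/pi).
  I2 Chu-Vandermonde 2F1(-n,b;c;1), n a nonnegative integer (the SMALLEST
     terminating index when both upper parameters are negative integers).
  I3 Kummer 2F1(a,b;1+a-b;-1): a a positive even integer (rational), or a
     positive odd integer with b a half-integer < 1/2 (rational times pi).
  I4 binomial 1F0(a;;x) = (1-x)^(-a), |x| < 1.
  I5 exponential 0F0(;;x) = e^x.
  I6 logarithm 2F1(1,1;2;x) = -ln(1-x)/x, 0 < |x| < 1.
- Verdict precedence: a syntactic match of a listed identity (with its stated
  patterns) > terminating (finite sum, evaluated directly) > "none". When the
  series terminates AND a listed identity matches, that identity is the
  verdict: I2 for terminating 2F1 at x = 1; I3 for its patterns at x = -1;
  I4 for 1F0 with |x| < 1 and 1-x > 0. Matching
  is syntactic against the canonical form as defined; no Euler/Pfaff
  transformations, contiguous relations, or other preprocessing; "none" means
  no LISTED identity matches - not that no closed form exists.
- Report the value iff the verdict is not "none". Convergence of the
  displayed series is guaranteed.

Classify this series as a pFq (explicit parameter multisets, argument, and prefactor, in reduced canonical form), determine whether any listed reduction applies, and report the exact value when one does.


Reduced: x = \frac{1}{2}, 2F1, upper = {-9, -4}, lower = {-\frac{3}{4}}, C = -1. Verdict: terminating - the sum ends at index 4 because -4 is a negative integer; exact evaluation follows. Value: \frac{10163}{5}.

Key observation: t_0 being -1, the product of the first k integers (C = -1) is k!.
Ratio: r(k) = \frac{1}{2} * (k-9) (k-4) / [(k-\frac{3}{4}) (k+1)] - rational in k. x = \frac{1}{2}; t_0 = -1; negate the roots.


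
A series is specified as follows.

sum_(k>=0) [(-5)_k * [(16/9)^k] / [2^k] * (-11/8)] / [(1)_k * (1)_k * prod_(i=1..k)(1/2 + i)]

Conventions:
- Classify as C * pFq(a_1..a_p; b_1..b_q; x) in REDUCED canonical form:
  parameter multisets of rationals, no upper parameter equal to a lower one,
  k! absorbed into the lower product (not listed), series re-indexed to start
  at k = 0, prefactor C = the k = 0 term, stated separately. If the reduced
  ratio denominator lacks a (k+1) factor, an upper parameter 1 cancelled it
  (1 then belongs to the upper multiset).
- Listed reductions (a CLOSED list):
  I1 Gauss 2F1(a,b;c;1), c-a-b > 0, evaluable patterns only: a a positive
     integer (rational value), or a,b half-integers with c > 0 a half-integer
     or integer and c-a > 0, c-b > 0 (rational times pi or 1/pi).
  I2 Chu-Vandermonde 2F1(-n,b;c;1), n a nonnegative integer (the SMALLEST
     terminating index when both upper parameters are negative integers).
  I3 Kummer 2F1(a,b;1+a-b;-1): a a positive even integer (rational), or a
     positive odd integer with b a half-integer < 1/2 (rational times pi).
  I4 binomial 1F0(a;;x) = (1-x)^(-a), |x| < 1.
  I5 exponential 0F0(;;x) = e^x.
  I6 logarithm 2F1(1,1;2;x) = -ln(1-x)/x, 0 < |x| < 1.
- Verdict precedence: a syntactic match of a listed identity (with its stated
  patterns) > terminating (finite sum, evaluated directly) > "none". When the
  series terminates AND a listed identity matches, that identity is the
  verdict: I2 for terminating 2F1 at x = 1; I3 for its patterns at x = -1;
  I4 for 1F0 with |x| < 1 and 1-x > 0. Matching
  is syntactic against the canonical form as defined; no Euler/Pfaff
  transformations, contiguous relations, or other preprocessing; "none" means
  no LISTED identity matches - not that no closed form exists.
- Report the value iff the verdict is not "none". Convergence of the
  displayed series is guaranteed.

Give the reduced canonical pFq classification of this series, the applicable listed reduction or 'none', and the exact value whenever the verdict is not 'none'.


Structural cue: x = (8/9) and (1)_k (C = -11/8, x = 8/9) is k! itself.
Step ratio: r(k) = (8/9) * (k-5) / [(k+1) (k+3/2) (k+1)] - poly over poly, x = (8/9) from leading terms; C = -11/8 at k = 0.

Classification (C = -11/8): 1F2 with upper {-5}, lower {1, 3/2}, argument x = 8/9. Verdict: terminating (-5 upstairs). 6 nonzero terms in all; added directly. Its exact value is 9174641747/6696156600.
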